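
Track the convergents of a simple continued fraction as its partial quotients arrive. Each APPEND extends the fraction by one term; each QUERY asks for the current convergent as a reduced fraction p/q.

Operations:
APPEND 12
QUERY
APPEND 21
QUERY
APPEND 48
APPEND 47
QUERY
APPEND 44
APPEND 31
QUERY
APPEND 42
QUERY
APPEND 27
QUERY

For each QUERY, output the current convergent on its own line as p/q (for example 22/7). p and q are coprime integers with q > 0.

APPEND 12: p_0 = 12·1 + 0 = 12, q_0 = 12·0 + 1 = 1 → 12/1
APPEND 21: p_1 = 21·12 + 1 = 253, q_1 = 21·1 + 0 = 21 → 253/21
APPEND 48: p_2 = 48·253 + 12 = 12156, q_2 = 48·21 + 1 = 1009 → 12156/1009
APPEND 47: p_3 = 47·12156 + 253 = 571585, q_3 = 47·1009 + 21 = 47444 → 571585/47444
APPEND 44: p_4 = 44·571585 + 12156 = 25161896, q_4 = 44·47444 + 1009 = 2088545 → 25161896/2088545
APPEND 31: p_5 = 31·25161896 + 571585 = 780590361, q_5 = 31·2088545 + 47444 = 64792339 → 780590361/64792339
APPEND 42: p_6 = 42·780590361 + 25161896 = 32809957058, q_6 = 42·64792339 + 2088545 = 2723366783 → 32809957058/2723366783
APPEND 27: p_7 = 27·32809957058 + 780590361 = 886649430927, q_7 = 27·2723366783 + 64792339 = 73595695480 → 886649430927/73595695480

12/1
253/21
571585/47444
780590361/64792339
32809957058/2723366783
886649430927/73595695480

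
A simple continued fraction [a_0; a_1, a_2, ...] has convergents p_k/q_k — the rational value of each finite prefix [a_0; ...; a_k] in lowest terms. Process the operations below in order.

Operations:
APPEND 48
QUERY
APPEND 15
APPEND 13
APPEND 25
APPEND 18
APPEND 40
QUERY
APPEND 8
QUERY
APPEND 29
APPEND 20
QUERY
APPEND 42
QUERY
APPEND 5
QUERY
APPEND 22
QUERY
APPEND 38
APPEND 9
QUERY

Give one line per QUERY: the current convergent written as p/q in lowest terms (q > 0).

APPEND 48: p_0 = 48·1 + 0 = 48, q_0 = 48·0 + 1 = 1 → 48/1
APPEND 15: p_1 = 15·48 + 1 = 721, q_1 = 15·1 + 0 = 15 → 721/15
APPEND 13: p_2 = 13·721 + 48 = 9421, q_2 = 13·15 + 1 = 196 → 9421/196
APPEND 25: p_3 = 25·9421 + 721 = 236246, q_3 = 25·196 + 15 = 4915 → 236246/4915
APPEND 18: p_4 = 18·236246 + 9421 = 4261849, q_4 = 18·4915 + 196 = 88666 → 4261849/88666
APPEND 40: p_5 = 40·4261849 + 236246 = 170710206, q_5 = 40·88666 + 4915 = 3551555 → 170710206/3551555
APPEND 8: p_6 = 8·170710206 + 4261849 = 1369943497, q_6 = 8·3551555 + 88666 = 28501106 → 1369943497/28501106
APPEND 29: p_7 = 29·1369943497 + 170710206 = 39899071619, q_7 = 29·28501106 + 3551555 = 830083629 → 39899071619/830083629
APPEND 20: p_8 = 20·39899071619 + 1369943497 = 799351375877, q_8 = 20·830083629 + 28501106 = 16630173686 → 799351375877/16630173686
APPEND 42: p_9 = 42·799351375877 + 39899071619 = 33612656858453, q_9 = 42·16630173686 + 830083629 = 699297378441 → 33612656858453/699297378441
APPEND 5: p_10 = 5·33612656858453 + 799351375877 = 168862635668142, q_10 = 5·699297378441 + 16630173686 = 3513117065891 → 168862635668142/3513117065891
APPEND 22: p_11 = 22·168862635668142 + 33612656858453 = 3748590641557577, q_11 = 22·3513117065891 + 699297378441 = 77987872828043 → 3748590641557577/77987872828043
APPEND 38: p_12 = 38·3748590641557577 + 168862635668142 = 142615307014856068, q_12 = 38·77987872828043 + 3513117065891 = 2967052284531525 → 142615307014856068/2967052284531525
APPEND 9: p_13 = 9·142615307014856068 + 3748590641557577 = 1287286353775262189, q_13 = 9·2967052284531525 + 77987872828043 = 26781458433611768 → 1287286353775262189/26781458433611768

48/1
170710206/3551555
1369943497/28501106
799351375877/16630173686
33612656858453/699297378441
168862635668142/3513117065891
3748590641557577/77987872828043
1287286353775262189/26781458433611768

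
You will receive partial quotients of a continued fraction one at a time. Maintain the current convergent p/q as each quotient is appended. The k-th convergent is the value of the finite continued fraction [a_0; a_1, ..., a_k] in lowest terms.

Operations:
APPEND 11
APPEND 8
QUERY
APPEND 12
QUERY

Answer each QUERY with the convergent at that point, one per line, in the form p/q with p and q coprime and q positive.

APPEND 11: p_0 = 11·1 + 0 = 11, q_0 = 11·0 + 1 = 1 → 11/1
APPEND 8: p_1 = 8·11 + 1 = 89, q_1 = 8·1 + 0 = 8 → 89/8
APPEND 12: p_2 = 12·89 + 11 = 1079, q_2 = 12·8 + 1 = 97 → 1079/97

89/8
1079/97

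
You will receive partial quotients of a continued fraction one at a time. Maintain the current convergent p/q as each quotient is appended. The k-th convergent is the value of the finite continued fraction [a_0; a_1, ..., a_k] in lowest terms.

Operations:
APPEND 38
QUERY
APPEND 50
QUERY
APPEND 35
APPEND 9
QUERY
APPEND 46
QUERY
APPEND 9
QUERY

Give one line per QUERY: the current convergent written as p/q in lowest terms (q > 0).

APPEND 38: p_0 = 38·1 + 0 = 38, q_0 = 38·0 + 1 = 1 → 38/1
APPEND 50: p_1 = 50·38 + 1 = 1901, q_1 = 50·1 + 0 = 50 → 1901/50
APPEND 35: p_2 = 35·1901 + 38 = 66573, q_2 = 35·50 + 1 = 1751 → 66573/1751
APPEND 9: p_3 = 9·66573 + 1901 = 601058, q_3 = 9·1751 + 50 = 15809 → 601058/15809
APPEND 46: p_4 = 46·601058 + 66573 = 27715241, q_4 = 46·15809 + 1751 = 728965 → 27715241/728965
APPEND 9: p_5 = 9·27715241 + 601058 = 250038227, q_5 = 9·728965 + 15809 = 6576494 → 250038227/6576494

38/1
1901/50
601058/15809
27715241/728965
250038227/6576494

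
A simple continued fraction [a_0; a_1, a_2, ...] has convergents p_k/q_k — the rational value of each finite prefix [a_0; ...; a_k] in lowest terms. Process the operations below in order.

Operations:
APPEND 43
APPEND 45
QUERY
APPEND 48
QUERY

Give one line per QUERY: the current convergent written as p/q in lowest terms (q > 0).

1936/45
92971/2161

APPEND 43: p_0 = 43·1 + 0 = 43, q_0 = 43·0 + 1 = 1 → 43/1
APPEND 45: p_1 = 45·43 + 1 = 1936, q_1 = 45·1 + 0 = 45 → 1936/45
APPEND 48: p_2 = 48·1936 + 43 = 92971, q_2 = 48·45 + 1 = 2161 → 92971/2161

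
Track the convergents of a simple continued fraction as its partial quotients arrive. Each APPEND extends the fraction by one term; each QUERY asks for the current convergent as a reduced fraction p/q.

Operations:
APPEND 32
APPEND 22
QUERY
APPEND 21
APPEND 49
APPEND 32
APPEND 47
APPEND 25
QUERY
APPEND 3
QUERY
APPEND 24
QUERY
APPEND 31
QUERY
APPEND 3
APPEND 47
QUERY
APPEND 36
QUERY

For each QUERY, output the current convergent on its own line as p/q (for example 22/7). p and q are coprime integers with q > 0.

APPEND 32: p_0 = 32·1 + 0 = 32, q_0 = 32·0 + 1 = 1 → 32/1
APPEND 22: p_1 = 22·32 + 1 = 705, q_1 = 22·1 + 0 = 22 → 705/22
APPEND 21: p_2 = 21·705 + 32 = 14837, q_2 = 21·22 + 1 = 463 → 14837/463
APPEND 49: p_3 = 49·14837 + 705 = 727718, q_3 = 49·463 + 22 = 22709 → 727718/22709
APPEND 32: p_4 = 32·727718 + 14837 = 23301813, q_4 = 32·22709 + 463 = 727151 → 23301813/727151
APPEND 47: p_5 = 47·23301813 + 727718 = 1095912929, q_5 = 47·727151 + 22709 = 34198806 → 1095912929/34198806
APPEND 25: p_6 = 25·1095912929 + 23301813 = 27421125038, q_6 = 25·34198806 + 727151 = 855697301 → 27421125038/855697301
APPEND 3: p_7 = 3·27421125038 + 1095912929 = 83359288043, q_7 = 3·855697301 + 34198806 = 2601290709 → 83359288043/2601290709
APPEND 24: p_8 = 24·83359288043 + 27421125038 = 2028044038070, q_8 = 24·2601290709 + 855697301 = 63286674317 → 2028044038070/63286674317
APPEND 31: p_9 = 31·2028044038070 + 83359288043 = 62952724468213, q_9 = 31·63286674317 + 2601290709 = 1964488194536 → 62952724468213/1964488194536
APPEND 3: p_10 = 3·62952724468213 + 2028044038070 = 190886217442709, q_10 = 3·1964488194536 + 63286674317 = 5956751257925 → 190886217442709/5956751257925
APPEND 47: p_11 = 47·190886217442709 + 62952724468213 = 9034604944275536, q_11 = 47·5956751257925 + 1964488194536 = 281931797317011 → 9034604944275536/281931797317011
APPEND 36: p_12 = 36·9034604944275536 + 190886217442709 = 325436664211362005, q_12 = 36·281931797317011 + 5956751257925 = 10155501454670321 → 325436664211362005/10155501454670321

705/22
27421125038/855697301
83359288043/2601290709
2028044038070/63286674317
62952724468213/1964488194536
9034604944275536/281931797317011
325436664211362005/10155501454670321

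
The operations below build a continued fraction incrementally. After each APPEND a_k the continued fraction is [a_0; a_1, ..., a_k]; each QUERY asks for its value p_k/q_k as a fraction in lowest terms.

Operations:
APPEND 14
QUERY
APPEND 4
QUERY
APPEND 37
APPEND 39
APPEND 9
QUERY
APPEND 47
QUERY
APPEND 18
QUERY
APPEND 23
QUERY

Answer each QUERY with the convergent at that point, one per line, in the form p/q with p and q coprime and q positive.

14/1
57/4
747809/52484
35229877/2472563
634885595/44558618
14637598562/1027320777

APPEND 14: p_0 = 14·1 + 0 = 14, q_0 = 14·0 + 1 = 1 → 14/1
APPEND 4: p_1 = 4·14 + 1 = 57, q_1 = 4·1 + 0 = 4 → 57/4
APPEND 37: p_2 = 37·57 + 14 = 2123, q_2 = 37·4 + 1 = 149 → 2123/149
APPEND 39: p_3 = 39·2123 + 57 = 82854, q_3 = 39·149 + 4 = 5815 → 82854/5815
APPEND 9: p_4 = 9·82854 + 2123 = 747809, q_4 = 9·5815 + 149 = 52484 → 747809/52484
APPEND 47: p_5 = 47·747809 + 82854 = 35229877, q_5 = 47·52484 + 5815 = 2472563 → 35229877/2472563
APPEND 18: p_6 = 18·35229877 + 747809 = 634885595, q_6 = 18·2472563 + 52484 = 44558618 → 634885595/44558618
APPEND 23: p_7 = 23·634885595 + 35229877 = 14637598562, q_7 = 23·44558618 + 2472563 = 1027320777 → 14637598562/1027320777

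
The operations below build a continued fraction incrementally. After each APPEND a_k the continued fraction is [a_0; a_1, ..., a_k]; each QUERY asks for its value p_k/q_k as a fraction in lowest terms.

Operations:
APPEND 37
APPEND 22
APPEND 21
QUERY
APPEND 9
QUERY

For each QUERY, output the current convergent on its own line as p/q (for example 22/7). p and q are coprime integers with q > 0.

17152/463
155183/4189

APPEND 37: p_0 = 37·1 + 0 = 37, q_0 = 37·0 + 1 = 1 → 37/1
APPEND 22: p_1 = 22·37 + 1 = 815, q_1 = 22·1 + 0 = 22 → 815/22
APPEND 21: p_2 = 21·815 + 37 = 17152, q_2 = 21·22 + 1 = 463 → 17152/463
APPEND 9: p_3 = 9·17152 + 815 = 155183, q_3 = 9·463 + 22 = 4189 → 155183/4189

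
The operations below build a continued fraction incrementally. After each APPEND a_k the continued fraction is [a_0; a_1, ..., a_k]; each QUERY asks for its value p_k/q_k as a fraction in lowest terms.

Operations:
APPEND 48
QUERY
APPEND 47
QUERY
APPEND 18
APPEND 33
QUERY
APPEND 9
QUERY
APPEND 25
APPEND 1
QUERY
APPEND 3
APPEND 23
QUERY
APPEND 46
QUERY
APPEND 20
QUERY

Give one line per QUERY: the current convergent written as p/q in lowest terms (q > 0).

APPEND 48: p_0 = 48·1 + 0 = 48, q_0 = 48·0 + 1 = 1 → 48/1
APPEND 47: p_1 = 47·48 + 1 = 2257, q_1 = 47·1 + 0 = 47 → 2257/47
APPEND 18: p_2 = 18·2257 + 48 = 40674, q_2 = 18·47 + 1 = 847 → 40674/847
APPEND 33: p_3 = 33·40674 + 2257 = 1344499, q_3 = 33·847 + 47 = 27998 → 1344499/27998
APPEND 9: p_4 = 9·1344499 + 40674 = 12141165, q_4 = 9·27998 + 847 = 252829 → 12141165/252829
APPEND 25: p_5 = 25·12141165 + 1344499 = 304873624, q_5 = 25·252829 + 27998 = 6348723 → 304873624/6348723
APPEND 1: p_6 = 1·304873624 + 12141165 = 317014789, q_6 = 1·6348723 + 252829 = 6601552 → 317014789/6601552
APPEND 3: p_7 = 3·317014789 + 304873624 = 1255917991, q_7 = 3·6601552 + 6348723 = 26153379 → 1255917991/26153379
APPEND 23: p_8 = 23·1255917991 + 317014789 = 29203128582, q_8 = 23·26153379 + 6601552 = 608129269 → 29203128582/608129269
APPEND 46: p_9 = 46·29203128582 + 1255917991 = 1344599832763, q_9 = 46·608129269 + 26153379 = 28000099753 → 1344599832763/28000099753
APPEND 20: p_10 = 20·1344599832763 + 29203128582 = 26921199783842, q_10 = 20·28000099753 + 608129269 = 560610124329 → 26921199783842/560610124329

48/1
2257/47
1344499/27998
12141165/252829
317014789/6601552
29203128582/608129269
1344599832763/28000099753
26921199783842/560610124329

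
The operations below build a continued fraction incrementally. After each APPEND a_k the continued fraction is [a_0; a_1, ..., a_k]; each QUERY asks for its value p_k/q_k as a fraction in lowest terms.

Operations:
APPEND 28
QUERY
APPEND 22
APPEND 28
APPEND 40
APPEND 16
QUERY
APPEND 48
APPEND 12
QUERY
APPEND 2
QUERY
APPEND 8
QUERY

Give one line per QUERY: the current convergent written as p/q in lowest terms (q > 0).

28/1
11101736/395849
6414014996/228701297
13361606097/476428048
113306863772/4040125681

APPEND 28: p_0 = 28·1 + 0 = 28, q_0 = 28·0 + 1 = 1 → 28/1
APPEND 22: p_1 = 22·28 + 1 = 617, q_1 = 22·1 + 0 = 22 → 617/22
APPEND 28: p_2 = 28·617 + 28 = 17304, q_2 = 28·22 + 1 = 617 → 17304/617
APPEND 40: p_3 = 40·17304 + 617 = 692777, q_3 = 40·617 + 22 = 24702 → 692777/24702
APPEND 16: p_4 = 16·692777 + 17304 = 11101736, q_4 = 16·24702 + 617 = 395849 → 11101736/395849
APPEND 48: p_5 = 48·11101736 + 692777 = 533576105, q_5 = 48·395849 + 24702 = 19025454 → 533576105/19025454
APPEND 12: p_6 = 12·533576105 + 11101736 = 6414014996, q_6 = 12·19025454 + 395849 = 228701297 → 6414014996/228701297
APPEND 2: p_7 = 2·6414014996 + 533576105 = 13361606097, q_7 = 2·228701297 + 19025454 = 476428048 → 13361606097/476428048
APPEND 8: p_8 = 8·13361606097 + 6414014996 = 113306863772, q_8 = 8·476428048 + 228701297 = 4040125681 → 113306863772/4040125681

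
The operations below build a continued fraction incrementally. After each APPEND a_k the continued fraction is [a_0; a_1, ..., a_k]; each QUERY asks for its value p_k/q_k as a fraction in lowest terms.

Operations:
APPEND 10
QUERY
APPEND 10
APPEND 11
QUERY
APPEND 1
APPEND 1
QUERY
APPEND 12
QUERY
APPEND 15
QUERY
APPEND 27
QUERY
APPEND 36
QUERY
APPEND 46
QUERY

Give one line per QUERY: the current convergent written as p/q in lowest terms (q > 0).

APPEND 10: p_0 = 10·1 + 0 = 10, q_0 = 10·0 + 1 = 1 → 10/1
APPEND 10: p_1 = 10·10 + 1 = 101, q_1 = 10·1 + 0 = 10 → 101/10
APPEND 11: p_2 = 11·101 + 10 = 1121, q_2 = 11·10 + 1 = 111 → 1121/111
APPEND 1: p_3 = 1·1121 + 101 = 1222, q_3 = 1·111 + 10 = 121 → 1222/121
APPEND 1: p_4 = 1·1222 + 1121 = 2343, q_4 = 1·121 + 111 = 232 → 2343/232
APPEND 12: p_5 = 12·2343 + 1222 = 29338, q_5 = 12·232 + 121 = 2905 → 29338/2905
APPEND 15: p_6 = 15·29338 + 2343 = 442413, q_6 = 15·2905 + 232 = 43807 → 442413/43807
APPEND 27: p_7 = 27·442413 + 29338 = 11974489, q_7 = 27·43807 + 2905 = 1185694 → 11974489/1185694
APPEND 36: p_8 = 36·11974489 + 442413 = 431524017, q_8 = 36·1185694 + 43807 = 42728791 → 431524017/42728791
APPEND 46: p_9 = 46·431524017 + 11974489 = 19862079271, q_9 = 46·42728791 + 1185694 = 1966710080 → 19862079271/1966710080

10/1
1121/111
2343/232
29338/2905
442413/43807
11974489/1185694
431524017/42728791
19862079271/1966710080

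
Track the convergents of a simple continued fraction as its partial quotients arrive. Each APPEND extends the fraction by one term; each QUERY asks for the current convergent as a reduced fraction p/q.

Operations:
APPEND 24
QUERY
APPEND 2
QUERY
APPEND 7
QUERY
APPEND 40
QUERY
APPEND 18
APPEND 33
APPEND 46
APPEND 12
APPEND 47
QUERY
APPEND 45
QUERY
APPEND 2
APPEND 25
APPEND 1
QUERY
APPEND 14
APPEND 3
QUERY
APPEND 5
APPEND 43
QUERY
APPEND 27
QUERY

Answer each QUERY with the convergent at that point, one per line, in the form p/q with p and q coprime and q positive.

24/1
49/2
367/15
14729/602
228647224327/9345212160
10293981334481/420733030217
551525838559995/22541826117661
25307738744079903/1034371567594624
5821310620367044396/237927151561608587
157310177514599104843/6429542226581897290

APPEND 24: p_0 = 24·1 + 0 = 24, q_0 = 24·0 + 1 = 1 → 24/1
APPEND 2: p_1 = 2·24 + 1 = 49, q_1 = 2·1 + 0 = 2 → 49/2
APPEND 7: p_2 = 7·49 + 24 = 367, q_2 = 7·2 + 1 = 15 → 367/15
APPEND 40: p_3 = 40·367 + 49 = 14729, q_3 = 40·15 + 2 = 602 → 14729/602
APPEND 18: p_4 = 18·14729 + 367 = 265489, q_4 = 18·602 + 15 = 10851 → 265489/10851
APPEND 33: p_5 = 33·265489 + 14729 = 8775866, q_5 = 33·10851 + 602 = 358685 → 8775866/358685
APPEND 46: p_6 = 46·8775866 + 265489 = 403955325, q_6 = 46·358685 + 10851 = 16510361 → 403955325/16510361
APPEND 12: p_7 = 12·403955325 + 8775866 = 4856239766, q_7 = 12·16510361 + 358685 = 198483017 → 4856239766/198483017
APPEND 47: p_8 = 47·4856239766 + 403955325 = 228647224327, q_8 = 47·198483017 + 16510361 = 9345212160 → 228647224327/9345212160
APPEND 45: p_9 = 45·228647224327 + 4856239766 = 10293981334481, q_9 = 45·9345212160 + 198483017 = 420733030217 → 10293981334481/420733030217
APPEND 2: p_10 = 2·10293981334481 + 228647224327 = 20816609893289, q_10 = 2·420733030217 + 9345212160 = 850811272594 → 20816609893289/850811272594
APPEND 25: p_11 = 25·20816609893289 + 10293981334481 = 530709228666706, q_11 = 25·850811272594 + 420733030217 = 21691014845067 → 530709228666706/21691014845067
APPEND 1: p_12 = 1·530709228666706 + 20816609893289 = 551525838559995, q_12 = 1·21691014845067 + 850811272594 = 22541826117661 → 551525838559995/22541826117661
APPEND 14: p_13 = 14·551525838559995 + 530709228666706 = 8252070968506636, q_13 = 14·22541826117661 + 21691014845067 = 337276580492321 → 8252070968506636/337276580492321
APPEND 3: p_14 = 3·8252070968506636 + 551525838559995 = 25307738744079903, q_14 = 3·337276580492321 + 22541826117661 = 1034371567594624 → 25307738744079903/1034371567594624
APPEND 5: p_15 = 5·25307738744079903 + 8252070968506636 = 134790764688906151, q_15 = 5·1034371567594624 + 337276580492321 = 5509134418465441 → 134790764688906151/5509134418465441
APPEND 43: p_16 = 43·134790764688906151 + 25307738744079903 = 5821310620367044396, q_16 = 43·5509134418465441 + 1034371567594624 = 237927151561608587 → 5821310620367044396/237927151561608587
APPEND 27: p_17 = 27·5821310620367044396 + 134790764688906151 = 157310177514599104843, q_17 = 27·237927151561608587 + 5509134418465441 = 6429542226581897290 → 157310177514599104843/6429542226581897290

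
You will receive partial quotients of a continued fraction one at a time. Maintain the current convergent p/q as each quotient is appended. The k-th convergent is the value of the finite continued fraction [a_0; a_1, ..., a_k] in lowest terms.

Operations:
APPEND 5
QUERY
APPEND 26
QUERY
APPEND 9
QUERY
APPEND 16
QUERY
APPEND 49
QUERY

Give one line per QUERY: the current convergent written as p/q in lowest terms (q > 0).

5/1
131/26
1184/235
19075/3786
935859/185749

APPEND 5: p_0 = 5·1 + 0 = 5, q_0 = 5·0 + 1 = 1 → 5/1
APPEND 26: p_1 = 26·5 + 1 = 131, q_1 = 26·1 + 0 = 26 → 131/26
APPEND 9: p_2 = 9·131 + 5 = 1184, q_2 = 9·26 + 1 = 235 → 1184/235
APPEND 16: p_3 = 16·1184 + 131 = 19075, q_3 = 16·235 + 26 = 3786 → 19075/3786
APPEND 49: p_4 = 49·19075 + 1184 = 935859, q_4 = 49·3786 + 235 = 185749 → 935859/185749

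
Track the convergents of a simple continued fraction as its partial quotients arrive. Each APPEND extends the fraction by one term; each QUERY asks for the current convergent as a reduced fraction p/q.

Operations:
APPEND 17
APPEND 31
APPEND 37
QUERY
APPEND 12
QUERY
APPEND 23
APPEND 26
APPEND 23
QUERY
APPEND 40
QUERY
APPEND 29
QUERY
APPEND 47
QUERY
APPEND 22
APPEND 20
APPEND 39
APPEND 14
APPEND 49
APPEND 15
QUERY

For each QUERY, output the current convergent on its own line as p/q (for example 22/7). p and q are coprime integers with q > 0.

APPEND 17: p_0 = 17·1 + 0 = 17, q_0 = 17·0 + 1 = 1 → 17/1
APPEND 31: p_1 = 31·17 + 1 = 528, q_1 = 31·1 + 0 = 31 → 528/31
APPEND 37: p_2 = 37·528 + 17 = 19553, q_2 = 37·31 + 1 = 1148 → 19553/1148
APPEND 12: p_3 = 12·19553 + 528 = 235164, q_3 = 12·1148 + 31 = 13807 → 235164/13807
APPEND 23: p_4 = 23·235164 + 19553 = 5428325, q_4 = 23·13807 + 1148 = 318709 → 5428325/318709
APPEND 26: p_5 = 26·5428325 + 235164 = 141371614, q_5 = 26·318709 + 13807 = 8300241 → 141371614/8300241
APPEND 23: p_6 = 23·141371614 + 5428325 = 3256975447, q_6 = 23·8300241 + 318709 = 191224252 → 3256975447/191224252
APPEND 40: p_7 = 40·3256975447 + 141371614 = 130420389494, q_7 = 40·191224252 + 8300241 = 7657270321 → 130420389494/7657270321
APPEND 29: p_8 = 29·130420389494 + 3256975447 = 3785448270773, q_8 = 29·7657270321 + 191224252 = 222252063561 → 3785448270773/222252063561
APPEND 47: p_9 = 47·3785448270773 + 130420389494 = 178046489115825, q_9 = 47·222252063561 + 7657270321 = 10453504257688 → 178046489115825/10453504257688
APPEND 22: p_10 = 22·178046489115825 + 3785448270773 = 3920808208818923, q_10 = 22·10453504257688 + 222252063561 = 230199345732697 → 3920808208818923/230199345732697
APPEND 20: p_11 = 20·3920808208818923 + 178046489115825 = 78594210665494285, q_11 = 20·230199345732697 + 10453504257688 = 4614440418911628 → 78594210665494285/4614440418911628
APPEND 39: p_12 = 39·78594210665494285 + 3920808208818923 = 3069095024163096038, q_12 = 39·4614440418911628 + 230199345732697 = 180193375683286189 → 3069095024163096038/180193375683286189
APPEND 14: p_13 = 14·3069095024163096038 + 78594210665494285 = 43045924548948838817, q_13 = 14·180193375683286189 + 4614440418911628 = 2527321699984918274 → 43045924548948838817/2527321699984918274
APPEND 49: p_14 = 49·43045924548948838817 + 3069095024163096038 = 2112319397922656198071, q_14 = 49·2527321699984918274 + 180193375683286189 = 124018956674944281615 → 2112319397922656198071/124018956674944281615
APPEND 15: p_15 = 15·2112319397922656198071 + 43045924548948838817 = 31727836893388791809882, q_15 = 15·124018956674944281615 + 2527321699984918274 = 1862811671824149142499 → 31727836893388791809882/1862811671824149142499

19553/1148
235164/13807
3256975447/191224252
130420389494/7657270321
3785448270773/222252063561
178046489115825/10453504257688
31727836893388791809882/1862811671824149142499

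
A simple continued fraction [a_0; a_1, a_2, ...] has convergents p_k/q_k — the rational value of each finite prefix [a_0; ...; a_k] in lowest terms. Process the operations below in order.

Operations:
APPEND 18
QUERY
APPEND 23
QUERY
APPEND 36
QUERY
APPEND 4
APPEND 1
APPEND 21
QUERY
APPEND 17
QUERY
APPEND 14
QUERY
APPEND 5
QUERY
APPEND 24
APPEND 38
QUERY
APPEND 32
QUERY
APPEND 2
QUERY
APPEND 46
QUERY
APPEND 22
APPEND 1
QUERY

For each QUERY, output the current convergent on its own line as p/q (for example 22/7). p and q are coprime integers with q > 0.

APPEND 18: p_0 = 18·1 + 0 = 18, q_0 = 18·0 + 1 = 1 → 18/1
APPEND 23: p_1 = 23·18 + 1 = 415, q_1 = 23·1 + 0 = 23 → 415/23
APPEND 36: p_2 = 36·415 + 18 = 14958, q_2 = 36·23 + 1 = 829 → 14958/829
APPEND 4: p_3 = 4·14958 + 415 = 60247, q_3 = 4·829 + 23 = 3339 → 60247/3339
APPEND 1: p_4 = 1·60247 + 14958 = 75205, q_4 = 1·3339 + 829 = 4168 → 75205/4168
APPEND 21: p_5 = 21·75205 + 60247 = 1639552, q_5 = 21·4168 + 3339 = 90867 → 1639552/90867
APPEND 17: p_6 = 17·1639552 + 75205 = 27947589, q_6 = 17·90867 + 4168 = 1548907 → 27947589/1548907
APPEND 14: p_7 = 14·27947589 + 1639552 = 392905798, q_7 = 14·1548907 + 90867 = 21775565 → 392905798/21775565
APPEND 5: p_8 = 5·392905798 + 27947589 = 1992476579, q_8 = 5·21775565 + 1548907 = 110426732 → 1992476579/110426732
APPEND 24: p_9 = 24·1992476579 + 392905798 = 48212343694, q_9 = 24·110426732 + 21775565 = 2672017133 → 48212343694/2672017133
APPEND 38: p_10 = 38·48212343694 + 1992476579 = 1834061536951, q_10 = 38·2672017133 + 110426732 = 101647077786 → 1834061536951/101647077786
APPEND 32: p_11 = 32·1834061536951 + 48212343694 = 58738181526126, q_11 = 32·101647077786 + 2672017133 = 3255378506285 → 58738181526126/3255378506285
APPEND 2: p_12 = 2·58738181526126 + 1834061536951 = 119310424589203, q_12 = 2·3255378506285 + 101647077786 = 6612404090356 → 119310424589203/6612404090356
APPEND 46: p_13 = 46·119310424589203 + 58738181526126 = 5547017712629464, q_13 = 46·6612404090356 + 3255378506285 = 307425966662661 → 5547017712629464/307425966662661
APPEND 22: p_14 = 22·5547017712629464 + 119310424589203 = 122153700102437411, q_14 = 22·307425966662661 + 6612404090356 = 6769983670668898 → 122153700102437411/6769983670668898
APPEND 1: p_15 = 1·122153700102437411 + 5547017712629464 = 127700717815066875, q_15 = 1·6769983670668898 + 307425966662661 = 7077409637331559 → 127700717815066875/7077409637331559

18/1
415/23
14958/829
1639552/90867
27947589/1548907
392905798/21775565
1992476579/110426732
1834061536951/101647077786
58738181526126/3255378506285
119310424589203/6612404090356
5547017712629464/307425966662661
127700717815066875/7077409637331559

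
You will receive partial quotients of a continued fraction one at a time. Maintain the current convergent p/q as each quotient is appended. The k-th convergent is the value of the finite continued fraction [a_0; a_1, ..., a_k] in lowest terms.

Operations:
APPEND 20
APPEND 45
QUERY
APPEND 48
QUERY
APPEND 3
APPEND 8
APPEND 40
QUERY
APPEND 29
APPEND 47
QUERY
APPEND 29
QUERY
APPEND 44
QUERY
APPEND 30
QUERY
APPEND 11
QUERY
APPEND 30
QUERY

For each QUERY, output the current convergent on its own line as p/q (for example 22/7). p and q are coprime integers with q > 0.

901/45
43268/2161
43687025/2181928
59640280776/2978705887
1730836155137/86445801020
76216431106804/3806593950767
2288223769359257/114284264324030
25246677894058631/1260933501515097
759688560591118187/37942289309776940

APPEND 20: p_0 = 20·1 + 0 = 20, q_0 = 20·0 + 1 = 1 → 20/1
APPEND 45: p_1 = 45·20 + 1 = 901, q_1 = 45·1 + 0 = 45 → 901/45
APPEND 48: p_2 = 48·901 + 20 = 43268, q_2 = 48·45 + 1 = 2161 → 43268/2161
APPEND 3: p_3 = 3·43268 + 901 = 130705, q_3 = 3·2161 + 45 = 6528 → 130705/6528
APPEND 8: p_4 = 8·130705 + 43268 = 1088908, q_4 = 8·6528 + 2161 = 54385 → 1088908/54385
APPEND 40: p_5 = 40·1088908 + 130705 = 43687025, q_5 = 40·54385 + 6528 = 2181928 → 43687025/2181928
APPEND 29: p_6 = 29·43687025 + 1088908 = 1268012633, q_6 = 29·2181928 + 54385 = 63330297 → 1268012633/63330297
APPEND 47: p_7 = 47·1268012633 + 43687025 = 59640280776, q_7 = 47·63330297 + 2181928 = 2978705887 → 59640280776/2978705887
APPEND 29: p_8 = 29·59640280776 + 1268012633 = 1730836155137, q_8 = 29·2978705887 + 63330297 = 86445801020 → 1730836155137/86445801020
APPEND 44: p_9 = 44·1730836155137 + 59640280776 = 76216431106804, q_9 = 44·86445801020 + 2978705887 = 3806593950767 → 76216431106804/3806593950767
APPEND 30: p_10 = 30·76216431106804 + 1730836155137 = 2288223769359257, q_10 = 30·3806593950767 + 86445801020 = 114284264324030 → 2288223769359257/114284264324030
APPEND 11: p_11 = 11·2288223769359257 + 76216431106804 = 25246677894058631, q_11 = 11·114284264324030 + 3806593950767 = 1260933501515097 → 25246677894058631/1260933501515097
APPEND 30: p_12 = 30·25246677894058631 + 2288223769359257 = 759688560591118187, q_12 = 30·1260933501515097 + 114284264324030 = 37942289309776940 → 759688560591118187/37942289309776940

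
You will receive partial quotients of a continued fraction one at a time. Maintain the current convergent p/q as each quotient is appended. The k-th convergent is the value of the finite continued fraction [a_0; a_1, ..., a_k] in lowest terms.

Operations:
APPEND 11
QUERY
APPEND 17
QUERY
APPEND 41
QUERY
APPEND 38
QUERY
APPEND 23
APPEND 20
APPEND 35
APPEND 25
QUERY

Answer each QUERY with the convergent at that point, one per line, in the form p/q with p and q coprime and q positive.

APPEND 11: p_0 = 11·1 + 0 = 11, q_0 = 11·0 + 1 = 1 → 11/1
APPEND 17: p_1 = 17·11 + 1 = 188, q_1 = 17·1 + 0 = 17 → 188/17
APPEND 41: p_2 = 41·188 + 11 = 7719, q_2 = 41·17 + 1 = 698 → 7719/698
APPEND 38: p_3 = 38·7719 + 188 = 293510, q_3 = 38·698 + 17 = 26541 → 293510/26541
APPEND 23: p_4 = 23·293510 + 7719 = 6758449, q_4 = 23·26541 + 698 = 611141 → 6758449/611141
APPEND 20: p_5 = 20·6758449 + 293510 = 135462490, q_5 = 20·611141 + 26541 = 12249361 → 135462490/12249361
APPEND 35: p_6 = 35·135462490 + 6758449 = 4747945599, q_6 = 35·12249361 + 611141 = 429338776 → 4747945599/429338776
APPEND 25: p_7 = 25·4747945599 + 135462490 = 118834102465, q_7 = 25·429338776 + 12249361 = 10745718761 → 118834102465/10745718761

11/1
188/17
7719/698
293510/26541
118834102465/10745718761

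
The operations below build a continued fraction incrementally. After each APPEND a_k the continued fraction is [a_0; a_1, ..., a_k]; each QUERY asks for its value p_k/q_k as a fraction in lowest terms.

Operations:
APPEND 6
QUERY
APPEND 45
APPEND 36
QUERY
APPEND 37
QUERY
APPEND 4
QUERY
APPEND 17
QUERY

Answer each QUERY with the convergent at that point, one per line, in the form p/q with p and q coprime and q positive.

APPEND 6: p_0 = 6·1 + 0 = 6, q_0 = 6·0 + 1 = 1 → 6/1
APPEND 45: p_1 = 45·6 + 1 = 271, q_1 = 45·1 + 0 = 45 → 271/45
APPEND 36: p_2 = 36·271 + 6 = 9762, q_2 = 36·45 + 1 = 1621 → 9762/1621
APPEND 37: p_3 = 37·9762 + 271 = 361465, q_3 = 37·1621 + 45 = 60022 → 361465/60022
APPEND 4: p_4 = 4·361465 + 9762 = 1455622, q_4 = 4·60022 + 1621 = 241709 → 1455622/241709
APPEND 17: p_5 = 17·1455622 + 361465 = 25107039, q_5 = 17·241709 + 60022 = 4169075 → 25107039/4169075

6/1
9762/1621
361465/60022
1455622/241709
25107039/4169075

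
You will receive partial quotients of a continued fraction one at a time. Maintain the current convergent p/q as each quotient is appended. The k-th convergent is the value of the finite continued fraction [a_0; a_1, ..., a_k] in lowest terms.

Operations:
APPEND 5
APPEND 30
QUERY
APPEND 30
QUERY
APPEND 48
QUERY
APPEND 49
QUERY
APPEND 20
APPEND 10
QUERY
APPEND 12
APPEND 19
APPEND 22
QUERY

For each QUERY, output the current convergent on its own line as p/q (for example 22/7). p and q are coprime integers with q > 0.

151/30
4535/901
217831/43278
10678254/2121523
2148507364/426858903
10939537227909/2173433956372

APPEND 5: p_0 = 5·1 + 0 = 5, q_0 = 5·0 + 1 = 1 → 5/1
APPEND 30: p_1 = 30·5 + 1 = 151, q_1 = 30·1 + 0 = 30 → 151/30
APPEND 30: p_2 = 30·151 + 5 = 4535, q_2 = 30·30 + 1 = 901 → 4535/901
APPEND 48: p_3 = 48·4535 + 151 = 217831, q_3 = 48·901 + 30 = 43278 → 217831/43278
APPEND 49: p_4 = 49·217831 + 4535 = 10678254, q_4 = 49·43278 + 901 = 2121523 → 10678254/2121523
APPEND 20: p_5 = 20·10678254 + 217831 = 213782911, q_5 = 20·2121523 + 43278 = 42473738 → 213782911/42473738
APPEND 10: p_6 = 10·213782911 + 10678254 = 2148507364, q_6 = 10·42473738 + 2121523 = 426858903 → 2148507364/426858903
APPEND 12: p_7 = 12·2148507364 + 213782911 = 25995871279, q_7 = 12·426858903 + 42473738 = 5164780574 → 25995871279/5164780574
APPEND 19: p_8 = 19·25995871279 + 2148507364 = 496070061665, q_8 = 19·5164780574 + 426858903 = 98557689809 → 496070061665/98557689809
APPEND 22: p_9 = 22·496070061665 + 25995871279 = 10939537227909, q_9 = 22·98557689809 + 5164780574 = 2173433956372 → 10939537227909/2173433956372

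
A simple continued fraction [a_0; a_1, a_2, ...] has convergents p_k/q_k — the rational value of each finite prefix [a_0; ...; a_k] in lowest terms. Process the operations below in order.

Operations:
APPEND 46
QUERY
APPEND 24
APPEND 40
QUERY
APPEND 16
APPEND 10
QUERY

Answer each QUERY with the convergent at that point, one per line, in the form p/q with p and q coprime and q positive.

APPEND 46: p_0 = 46·1 + 0 = 46, q_0 = 46·0 + 1 = 1 → 46/1
APPEND 24: p_1 = 24·46 + 1 = 1105, q_1 = 24·1 + 0 = 24 → 1105/24
APPEND 40: p_2 = 40·1105 + 46 = 44246, q_2 = 40·24 + 1 = 961 → 44246/961
APPEND 16: p_3 = 16·44246 + 1105 = 709041, q_3 = 16·961 + 24 = 15400 → 709041/15400
APPEND 10: p_4 = 10·709041 + 44246 = 7134656, q_4 = 10·15400 + 961 = 154961 → 7134656/154961

46/1
44246/961
7134656/154961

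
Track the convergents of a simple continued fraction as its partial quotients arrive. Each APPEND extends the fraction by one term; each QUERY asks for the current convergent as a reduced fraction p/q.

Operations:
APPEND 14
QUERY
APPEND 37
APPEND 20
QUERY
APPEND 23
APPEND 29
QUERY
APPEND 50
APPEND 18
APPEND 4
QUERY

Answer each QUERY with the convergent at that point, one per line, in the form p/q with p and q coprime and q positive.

14/1
10394/741
6958243/496061
25442909335/1813853734

APPEND 14: p_0 = 14·1 + 0 = 14, q_0 = 14·0 + 1 = 1 → 14/1
APPEND 37: p_1 = 37·14 + 1 = 519, q_1 = 37·1 + 0 = 37 → 519/37
APPEND 20: p_2 = 20·519 + 14 = 10394, q_2 = 20·37 + 1 = 741 → 10394/741
APPEND 23: p_3 = 23·10394 + 519 = 239581, q_3 = 23·741 + 37 = 17080 → 239581/17080
APPEND 29: p_4 = 29·239581 + 10394 = 6958243, q_4 = 29·17080 + 741 = 496061 → 6958243/496061
APPEND 50: p_5 = 50·6958243 + 239581 = 348151731, q_5 = 50·496061 + 17080 = 24820130 → 348151731/24820130
APPEND 18: p_6 = 18·348151731 + 6958243 = 6273689401, q_6 = 18·24820130 + 496061 = 447258401 → 6273689401/447258401
APPEND 4: p_7 = 4·6273689401 + 348151731 = 25442909335, q_7 = 4·447258401 + 24820130 = 1813853734 → 25442909335/1813853734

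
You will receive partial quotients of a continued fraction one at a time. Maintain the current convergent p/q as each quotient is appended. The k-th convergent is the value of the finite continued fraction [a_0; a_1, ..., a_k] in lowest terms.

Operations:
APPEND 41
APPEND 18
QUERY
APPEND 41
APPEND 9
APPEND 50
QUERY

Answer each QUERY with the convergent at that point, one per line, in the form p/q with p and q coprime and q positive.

APPEND 41: p_0 = 41·1 + 0 = 41, q_0 = 41·0 + 1 = 1 → 41/1
APPEND 18: p_1 = 18·41 + 1 = 739, q_1 = 18·1 + 0 = 18 → 739/18
APPEND 41: p_2 = 41·739 + 41 = 30340, q_2 = 41·18 + 1 = 739 → 30340/739
APPEND 9: p_3 = 9·30340 + 739 = 273799, q_3 = 9·739 + 18 = 6669 → 273799/6669
APPEND 50: p_4 = 50·273799 + 30340 = 13720290, q_4 = 50·6669 + 739 = 334189 → 13720290/334189

739/18
13720290/334189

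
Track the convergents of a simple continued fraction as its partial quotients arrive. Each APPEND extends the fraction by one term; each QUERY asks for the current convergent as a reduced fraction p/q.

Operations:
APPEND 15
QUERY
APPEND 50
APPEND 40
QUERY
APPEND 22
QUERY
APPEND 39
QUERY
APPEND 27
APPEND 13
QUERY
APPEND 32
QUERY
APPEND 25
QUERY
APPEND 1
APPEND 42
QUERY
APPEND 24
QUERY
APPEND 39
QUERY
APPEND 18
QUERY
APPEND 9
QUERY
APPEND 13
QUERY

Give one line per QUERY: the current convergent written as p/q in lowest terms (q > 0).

15/1
30055/2001
661961/44072
25846534/1720809
9106585461/606297704
292109253131/19448032443
7311837913736/486807108779
326677618922150/21749523040103
7847866801298467/522494808103694
306393482869562363/20399047039084169
5522930558453421001/367705341511618736
50012768508950351372/3329747120643652793
655688921174807988837/43654417909879105045

APPEND 15: p_0 = 15·1 + 0 = 15, q_0 = 15·0 + 1 = 1 → 15/1
APPEND 50: p_1 = 50·15 + 1 = 751, q_1 = 50·1 + 0 = 50 → 751/50
APPEND 40: p_2 = 40·751 + 15 = 30055, q_2 = 40·50 + 1 = 2001 → 30055/2001
APPEND 22: p_3 = 22·30055 + 751 = 661961, q_3 = 22·2001 + 50 = 44072 → 661961/44072
APPEND 39: p_4 = 39·661961 + 30055 = 25846534, q_4 = 39·44072 + 2001 = 1720809 → 25846534/1720809
APPEND 27: p_5 = 27·25846534 + 661961 = 698518379, q_5 = 27·1720809 + 44072 = 46505915 → 698518379/46505915
APPEND 13: p_6 = 13·698518379 + 25846534 = 9106585461, q_6 = 13·46505915 + 1720809 = 606297704 → 9106585461/606297704
APPEND 32: p_7 = 32·9106585461 + 698518379 = 292109253131, q_7 = 32·606297704 + 46505915 = 19448032443 → 292109253131/19448032443
APPEND 25: p_8 = 25·292109253131 + 9106585461 = 7311837913736, q_8 = 25·19448032443 + 606297704 = 486807108779 → 7311837913736/486807108779
APPEND 1: p_9 = 1·7311837913736 + 292109253131 = 7603947166867, q_9 = 1·486807108779 + 19448032443 = 506255141222 → 7603947166867/506255141222
APPEND 42: p_10 = 42·7603947166867 + 7311837913736 = 326677618922150, q_10 = 42·506255141222 + 486807108779 = 21749523040103 → 326677618922150/21749523040103
APPEND 24: p_11 = 24·326677618922150 + 7603947166867 = 7847866801298467, q_11 = 24·21749523040103 + 506255141222 = 522494808103694 → 7847866801298467/522494808103694
APPEND 39: p_12 = 39·7847866801298467 + 326677618922150 = 306393482869562363, q_12 = 39·522494808103694 + 21749523040103 = 20399047039084169 → 306393482869562363/20399047039084169
APPEND 18: p_13 = 18·306393482869562363 + 7847866801298467 = 5522930558453421001, q_13 = 18·20399047039084169 + 522494808103694 = 367705341511618736 → 5522930558453421001/367705341511618736
APPEND 9: p_14 = 9·5522930558453421001 + 306393482869562363 = 50012768508950351372, q_14 = 9·367705341511618736 + 20399047039084169 = 3329747120643652793 → 50012768508950351372/3329747120643652793
APPEND 13: p_15 = 13·50012768508950351372 + 5522930558453421001 = 655688921174807988837, q_15 = 13·3329747120643652793 + 367705341511618736 = 43654417909879105045 → 655688921174807988837/43654417909879105045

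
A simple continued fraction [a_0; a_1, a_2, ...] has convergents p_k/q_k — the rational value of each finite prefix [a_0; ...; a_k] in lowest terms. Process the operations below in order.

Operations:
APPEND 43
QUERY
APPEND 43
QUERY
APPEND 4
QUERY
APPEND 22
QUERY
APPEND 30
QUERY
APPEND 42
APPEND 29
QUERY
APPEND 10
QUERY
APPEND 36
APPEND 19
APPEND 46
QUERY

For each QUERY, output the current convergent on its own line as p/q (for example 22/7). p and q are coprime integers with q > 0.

43/1
1850/43
7443/173
165596/3849
4975323/115643
6069721021/141080438
60906339372/1415665235
1926662387722487/44782020886560

APPEND 43: p_0 = 43·1 + 0 = 43, q_0 = 43·0 + 1 = 1 → 43/1
APPEND 43: p_1 = 43·43 + 1 = 1850, q_1 = 43·1 + 0 = 43 → 1850/43
APPEND 4: p_2 = 4·1850 + 43 = 7443, q_2 = 4·43 + 1 = 173 → 7443/173
APPEND 22: p_3 = 22·7443 + 1850 = 165596, q_3 = 22·173 + 43 = 3849 → 165596/3849
APPEND 30: p_4 = 30·165596 + 7443 = 4975323, q_4 = 30·3849 + 173 = 115643 → 4975323/115643
APPEND 42: p_5 = 42·4975323 + 165596 = 209129162, q_5 = 42·115643 + 3849 = 4860855 → 209129162/4860855
APPEND 29: p_6 = 29·209129162 + 4975323 = 6069721021, q_6 = 29·4860855 + 115643 = 141080438 → 6069721021/141080438
APPEND 10: p_7 = 10·6069721021 + 209129162 = 60906339372, q_7 = 10·141080438 + 4860855 = 1415665235 → 60906339372/1415665235
APPEND 36: p_8 = 36·60906339372 + 6069721021 = 2198697938413, q_8 = 36·1415665235 + 141080438 = 51105028898 → 2198697938413/51105028898
APPEND 19: p_9 = 19·2198697938413 + 60906339372 = 41836167169219, q_9 = 19·51105028898 + 1415665235 = 972411214297 → 41836167169219/972411214297
APPEND 46: p_10 = 46·41836167169219 + 2198697938413 = 1926662387722487, q_10 = 46·972411214297 + 51105028898 = 44782020886560 → 1926662387722487/44782020886560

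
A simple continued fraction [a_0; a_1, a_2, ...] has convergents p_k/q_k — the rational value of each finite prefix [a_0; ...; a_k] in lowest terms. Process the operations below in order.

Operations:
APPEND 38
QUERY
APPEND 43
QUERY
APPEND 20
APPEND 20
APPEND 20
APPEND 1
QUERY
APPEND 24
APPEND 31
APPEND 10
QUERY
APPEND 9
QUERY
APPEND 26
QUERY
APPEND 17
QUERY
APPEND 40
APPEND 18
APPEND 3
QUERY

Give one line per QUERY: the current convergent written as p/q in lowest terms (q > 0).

38/1
1635/43
13817033/363384
107361463060/2823575647
976954836903/25693631654
25508187222538/670857998651
434616137620049/11430279608721
958862301474207537/25217803167938168

APPEND 38: p_0 = 38·1 + 0 = 38, q_0 = 38·0 + 1 = 1 → 38/1
APPEND 43: p_1 = 43·38 + 1 = 1635, q_1 = 43·1 + 0 = 43 → 1635/43
APPEND 20: p_2 = 20·1635 + 38 = 32738, q_2 = 20·43 + 1 = 861 → 32738/861
APPEND 20: p_3 = 20·32738 + 1635 = 656395, q_3 = 20·861 + 43 = 17263 → 656395/17263
APPEND 20: p_4 = 20·656395 + 32738 = 13160638, q_4 = 20·17263 + 861 = 346121 → 13160638/346121
APPEND 1: p_5 = 1·13160638 + 656395 = 13817033, q_5 = 1·346121 + 17263 = 363384 → 13817033/363384
APPEND 24: p_6 = 24·13817033 + 13160638 = 344769430, q_6 = 24·363384 + 346121 = 9067337 → 344769430/9067337
APPEND 31: p_7 = 31·344769430 + 13817033 = 10701669363, q_7 = 31·9067337 + 363384 = 281450831 → 10701669363/281450831
APPEND 10: p_8 = 10·10701669363 + 344769430 = 107361463060, q_8 = 10·281450831 + 9067337 = 2823575647 → 107361463060/2823575647
APPEND 9: p_9 = 9·107361463060 + 10701669363 = 976954836903, q_9 = 9·2823575647 + 281450831 = 25693631654 → 976954836903/25693631654
APPEND 26: p_10 = 26·976954836903 + 107361463060 = 25508187222538, q_10 = 26·25693631654 + 2823575647 = 670857998651 → 25508187222538/670857998651
APPEND 17: p_11 = 17·25508187222538 + 976954836903 = 434616137620049, q_11 = 17·670857998651 + 25693631654 = 11430279608721 → 434616137620049/11430279608721
APPEND 40: p_12 = 40·434616137620049 + 25508187222538 = 17410153692024498, q_12 = 40·11430279608721 + 670857998651 = 457882042347491 → 17410153692024498/457882042347491
APPEND 18: p_13 = 18·17410153692024498 + 434616137620049 = 313817382594061013, q_13 = 18·457882042347491 + 11430279608721 = 8253307041863559 → 313817382594061013/8253307041863559
APPEND 3: p_14 = 3·313817382594061013 + 17410153692024498 = 958862301474207537, q_14 = 3·8253307041863559 + 457882042347491 = 25217803167938168 → 958862301474207537/25217803167938168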